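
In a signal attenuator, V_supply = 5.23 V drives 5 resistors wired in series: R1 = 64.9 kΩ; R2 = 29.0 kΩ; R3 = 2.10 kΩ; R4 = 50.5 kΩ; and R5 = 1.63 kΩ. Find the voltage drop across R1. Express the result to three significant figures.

V ≈ 2.29 V

Total series resistance ΣR = 64.9 + 29.0 + 2.10 + 50.5 + 1.63 = 148.1 kΩ.
Voltage divider: V = V_supply · (64.90 / 148.1) = 5.23 × 0.4381 = 2.291 V.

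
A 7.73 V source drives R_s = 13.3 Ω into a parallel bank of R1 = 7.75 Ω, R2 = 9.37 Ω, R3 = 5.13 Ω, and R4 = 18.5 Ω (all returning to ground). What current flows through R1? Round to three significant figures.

I ≈ 0.134 A

Combine the parallel branches: R_p = (1/7.75 + 1/9.37 + 1/5.13 + 1/18.5)⁻¹ = 2.063 Ω.
V_A = 7.73 × 2.063/15.36 = 1.038 V.
Branch current I = V_A/R1 = 1.038/7.75 = 0.1339 A.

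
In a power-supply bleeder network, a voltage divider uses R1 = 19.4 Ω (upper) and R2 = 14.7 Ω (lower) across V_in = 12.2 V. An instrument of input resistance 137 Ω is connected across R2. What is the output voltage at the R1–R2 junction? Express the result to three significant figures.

R2 ‖ R_L = (14.7 × 137)/(14.7 + 137) = 13.28 Ω.
Voltage divider with the loaded lower leg: V_out = 12.2 × 13.28/(19.4 + 13.28) = 12.2 × 0.4063 = 4.957 V.

V_out ≈ 4.96 V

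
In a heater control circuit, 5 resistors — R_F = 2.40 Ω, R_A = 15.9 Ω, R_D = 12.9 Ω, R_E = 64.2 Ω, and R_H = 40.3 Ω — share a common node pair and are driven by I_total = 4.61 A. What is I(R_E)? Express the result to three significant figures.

Total conductance ΣG = 1/2.40 + 1/15.9 + 1/12.9 + 1/64.2 + 1/40.3 = 0.5975 (units of 1/Ω).
By the current-divider rule, I = I_total · G_k/ΣG = 4.61 × 0.02607 = 0.1202 A.

I ≈ 0.120 A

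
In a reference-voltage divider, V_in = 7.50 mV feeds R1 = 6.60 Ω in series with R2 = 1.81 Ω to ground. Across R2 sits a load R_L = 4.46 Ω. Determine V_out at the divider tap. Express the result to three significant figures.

First combine the lower leg with the load: R2 ‖ R_L = 1.287 Ω.
Voltage divider with the loaded lower leg: V_out = 7.50 × 1.287/(6.60 + 1.287) = 7.50 × 0.1632 = 1.224 mV.
(Unloaded it would be 1.61 mV; the load pulls it down.)

V_out ≈ 1.22 mV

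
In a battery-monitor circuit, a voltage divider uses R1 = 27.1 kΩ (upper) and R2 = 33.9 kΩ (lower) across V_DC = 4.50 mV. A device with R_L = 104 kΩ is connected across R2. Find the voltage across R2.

First combine the lower leg with the load: R2 ‖ R_L = 25.57 kΩ.
Then V_out = V_DC · R2'/(R1 + R2') = 4.50 × 25.57/52.67 = 2.184 mV.

V_out ≈ 2.18 mV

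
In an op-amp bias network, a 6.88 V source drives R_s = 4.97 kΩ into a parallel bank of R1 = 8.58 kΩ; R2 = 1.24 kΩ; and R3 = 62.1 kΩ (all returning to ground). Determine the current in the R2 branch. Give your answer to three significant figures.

I ≈ 0.979 mA

Equivalent of the parallel group: R_p = 1.065 kΩ.
Node voltage V_A = V_DC · R_p/(R_s + R_p) = 6.88 × 0.1764 = 1.214 V.
I(R2) = V_A / R2 = 1.214/1.24 = 0.9790 mA.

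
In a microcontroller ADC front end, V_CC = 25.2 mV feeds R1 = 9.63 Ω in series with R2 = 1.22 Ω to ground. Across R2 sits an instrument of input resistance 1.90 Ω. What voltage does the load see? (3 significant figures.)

The load sits in parallel with R2, giving an effective lower resistance R2' = R2·R_L/(R2+R_L) = 0.7429 Ω.
Then V_out = V_CC · R2'/(R1 + R2') = 25.2 × 0.7429/10.37 = 1.805 mV.
(Unloaded it would be 2.83 mV; the load pulls it down.)

V_out ≈ 1.80 mV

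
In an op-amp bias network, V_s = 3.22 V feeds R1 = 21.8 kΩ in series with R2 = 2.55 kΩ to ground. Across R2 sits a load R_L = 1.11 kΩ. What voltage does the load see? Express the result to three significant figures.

First combine the lower leg with the load: R2 ‖ R_L = 0.7734 kΩ.
Now apply the divider: V_out = 3.22 × 0.03426 = 0.1103 V.

V_out ≈ 0.110 V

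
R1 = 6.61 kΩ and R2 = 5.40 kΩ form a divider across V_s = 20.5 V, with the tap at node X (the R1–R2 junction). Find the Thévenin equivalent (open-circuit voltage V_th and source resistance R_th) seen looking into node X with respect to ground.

With X open, the divider is unloaded: V_th = 20.5 × 5.40/12.01 = 9.217 V.
Looking into X with the source shorted: R_th = R1·R2/(R1+R2) = 6.610 × 5.40/12.01 = 2.972 kΩ.

V_th ≈ 9.22 V, R_th ≈ 2.97 kΩ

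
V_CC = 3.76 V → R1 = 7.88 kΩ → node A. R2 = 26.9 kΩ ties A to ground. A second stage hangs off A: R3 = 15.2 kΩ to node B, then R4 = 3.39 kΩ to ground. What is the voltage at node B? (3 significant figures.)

V_B ≈ 0.399 V

Looking into the second stage from A: R3 + R4 = 18.59 kΩ appears in parallel with R2.
Effective lower resistance at A: R2 ‖ 18.59 = 10.99 kΩ.
First divider: V_A = V_CC · 10.99/(7.88 + 10.99) = 2.190 V.
V_B = V_A × 0.1824 = 0.3994 V.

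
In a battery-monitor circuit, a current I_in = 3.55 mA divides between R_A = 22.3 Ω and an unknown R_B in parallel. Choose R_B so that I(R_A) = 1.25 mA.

Two-branch current divider: I_A = I_in · R_B/(R_A + R_B).
1.25/3.55 = R_B/(R_A + R_B) → R_B = R_A · (0.3521)/(1 − 0.3521) = 22.3 × 0.5435 = 12.12 Ω.

R_B ≈ 12.1 Ω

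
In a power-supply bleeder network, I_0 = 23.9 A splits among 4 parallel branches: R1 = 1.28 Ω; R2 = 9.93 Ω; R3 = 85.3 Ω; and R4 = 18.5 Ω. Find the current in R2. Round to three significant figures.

ΣG = 1/1.28 + 1/9.93 + 1/85.3 + 1/18.5 = 0.9477.
R2 takes the fraction G_k/ΣG = 0.1007/0.9477 = 0.1063, so I = 23.9 × 0.1063 = 2.540 A.

I ≈ 2.54 A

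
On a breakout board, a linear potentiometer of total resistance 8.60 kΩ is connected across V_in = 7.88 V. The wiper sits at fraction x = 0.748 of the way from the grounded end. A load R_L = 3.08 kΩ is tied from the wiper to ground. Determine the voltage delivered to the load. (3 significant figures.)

The pot divides into 2.167 kΩ above the wiper and 6.433 kΩ below.
(x·R_p) ‖ R_L = 2.083 kΩ.
V_out = 7.88 × 2.083/(2.167 + 2.083) = 3.862 V.

V_out ≈ 3.86 V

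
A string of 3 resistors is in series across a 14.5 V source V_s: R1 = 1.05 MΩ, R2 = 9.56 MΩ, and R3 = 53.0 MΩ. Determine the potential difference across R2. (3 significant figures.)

V ≈ 2.18 V

Series total: ΣR = 1.05 + 9.56 + 53.0 = 63.61 MΩ.
By the voltage-divider rule, V = 14.5 × 9.560/63.61 = 2.179 V.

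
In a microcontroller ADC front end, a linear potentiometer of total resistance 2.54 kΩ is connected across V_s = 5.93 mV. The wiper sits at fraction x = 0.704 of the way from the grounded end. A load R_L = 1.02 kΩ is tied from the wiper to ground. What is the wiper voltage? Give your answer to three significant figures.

V_out ≈ 2.75 mV

Split the track: R_lower = x·R_p = 1.788 kΩ, R_upper = (1−x)·R_p = 0.7518 kΩ.
(x·R_p) ‖ R_L = 0.6495 kΩ.
Loaded-divider output: V_out = 5.93 × 0.4635 = 2.748 mV.
(Unloaded: V_out = x·V_s = 4.17 mV.)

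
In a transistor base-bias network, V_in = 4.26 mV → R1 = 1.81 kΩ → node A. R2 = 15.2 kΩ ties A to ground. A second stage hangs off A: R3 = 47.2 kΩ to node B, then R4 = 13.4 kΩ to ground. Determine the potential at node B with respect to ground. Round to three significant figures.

Looking into the second stage from A: R3 + R4 = 60.60 kΩ appears in parallel with R2.
Effective lower resistance at A: R2 ‖ 60.60 = 12.15 kΩ.
So V_A = 4.26 × 0.8704 = 3.708 mV.
Then the unloaded second divider: V_B = V_A × R4/(R3+R4) = 3.708 × 0.2211 = 0.8199 mV.

V_B ≈ 0.820 mV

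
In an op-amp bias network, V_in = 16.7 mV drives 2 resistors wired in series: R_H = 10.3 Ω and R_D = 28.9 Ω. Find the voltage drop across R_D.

Series total: ΣR = 10.3 + 28.9 = 39.20 Ω.
By the voltage-divider rule, V = 16.7 × 28.90/39.20 = 12.31 mV.

V ≈ 12.3 mV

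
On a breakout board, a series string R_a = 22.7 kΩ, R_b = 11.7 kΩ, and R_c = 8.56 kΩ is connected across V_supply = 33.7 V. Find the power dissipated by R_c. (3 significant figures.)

The common current is I = 33.7/42.96 = 0.7845 mA.
P = I²R = 0.6154 × 8.56 = 5.268 mW.

P ≈ 5.27 mW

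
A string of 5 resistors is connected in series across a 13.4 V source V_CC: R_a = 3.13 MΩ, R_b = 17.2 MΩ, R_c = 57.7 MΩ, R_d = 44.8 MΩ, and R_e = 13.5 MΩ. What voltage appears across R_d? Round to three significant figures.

Total series resistance ΣR = 3.13 + 17.2 + 57.7 + 44.8 + 13.5 = 136.3 MΩ.
V = V_CC · R/ΣR = 13.4 × 0.3286 = 4.403 V.

V ≈ 4.40 V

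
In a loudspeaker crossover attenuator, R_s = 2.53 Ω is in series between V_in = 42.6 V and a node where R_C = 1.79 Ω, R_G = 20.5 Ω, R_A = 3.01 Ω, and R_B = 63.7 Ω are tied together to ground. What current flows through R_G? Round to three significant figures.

I ≈ 0.608 A

Equivalent of the parallel group: R_p = 1.047 Ω.
V_A by voltage divider: V_A = 42.6 × 1.047/(2.53 + 1.047) = 12.47 V.
Branch current I = V_A/R_G = 12.47/20.5 = 0.6081 A.
(Check via current divider: I_total = 11.91 A; share G_k/ΣG = 0.05106 → same result.)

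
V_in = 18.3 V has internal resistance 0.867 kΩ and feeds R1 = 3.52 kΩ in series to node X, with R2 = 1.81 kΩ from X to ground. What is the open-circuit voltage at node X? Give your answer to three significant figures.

V_th ≈ 5.35 V

R1' = 0.867 + 3.52 = 4.387 kΩ (source resistance + R1).
V_th is the unloaded tap voltage: V_in · R2/(R1'+R2) = 18.3 × 0.2921 = 5.345 V.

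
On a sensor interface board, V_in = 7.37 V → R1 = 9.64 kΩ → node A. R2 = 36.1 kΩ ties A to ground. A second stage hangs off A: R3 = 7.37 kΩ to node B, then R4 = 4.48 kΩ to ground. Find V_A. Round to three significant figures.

V_A ≈ 3.54 V

The second stage (R3 + R4 = 11.85 kΩ) loads node A in parallel with R2.
Effective lower resistance at A: R2 ‖ 11.85 = 8.921 kΩ.
First divider: V_A = V_in · 8.921/(9.64 + 8.921) = 3.542 V.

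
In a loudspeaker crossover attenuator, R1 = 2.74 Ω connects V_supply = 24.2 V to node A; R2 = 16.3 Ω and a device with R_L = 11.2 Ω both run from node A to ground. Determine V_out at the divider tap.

R2 ‖ R_L = (16.3 × 11.2)/(16.3 + 11.2) = 6.639 Ω.
Now apply the divider: V_out = 24.2 × 0.7078 = 17.13 V.

V_out ≈ 17.1 V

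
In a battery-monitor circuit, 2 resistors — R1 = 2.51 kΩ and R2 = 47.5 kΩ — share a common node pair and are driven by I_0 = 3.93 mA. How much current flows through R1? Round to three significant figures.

I ≈ 3.73 mA

For two parallel branches, I_k = I_0 · (other R)/(sum of R).
So I = 3.93 × 47.5/50.01 = 3.733 mA.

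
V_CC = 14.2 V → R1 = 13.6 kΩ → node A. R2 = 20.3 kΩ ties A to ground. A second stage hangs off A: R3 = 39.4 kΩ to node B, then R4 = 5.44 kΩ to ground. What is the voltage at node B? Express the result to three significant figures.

V_B ≈ 0.873 V

Looking into the second stage from A: R3 + R4 = 44.84 kΩ appears in parallel with R2.
R2 ‖ (R3+R4) = 13.97 kΩ.
First divider: V_A = V_CC · 13.97/(13.6 + 13.97) = 7.196 V.
V_B = V_A × 0.1213 = 0.8731 V.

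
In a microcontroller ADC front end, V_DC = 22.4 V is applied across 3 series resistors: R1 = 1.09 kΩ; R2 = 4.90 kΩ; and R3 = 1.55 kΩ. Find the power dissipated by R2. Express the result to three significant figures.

P ≈ 43.2 mW

ΣR = 7.540 kΩ → I = 22.4/7.540 = 2.971 mA.
V(R2) = I·R = 14.56 V; P = V·I = 14.56 × 2.971 = 43.25 mW.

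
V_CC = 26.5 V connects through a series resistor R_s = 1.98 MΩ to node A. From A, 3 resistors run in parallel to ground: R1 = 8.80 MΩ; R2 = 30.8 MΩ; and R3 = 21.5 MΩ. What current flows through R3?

Equivalent of the parallel group: R_p = 5.192 MΩ.
V_A by voltage divider: V_A = 26.5 × 5.192/(1.98 + 5.192) = 19.18 V.
I(R3) = V_A / R3 = 19.18/21.5 = 0.8923 µA.
(Equivalently: I_total = 3.695 µA, then current-divider fraction G_k/ΣG = 0.2415.)

I ≈ 0.892 µA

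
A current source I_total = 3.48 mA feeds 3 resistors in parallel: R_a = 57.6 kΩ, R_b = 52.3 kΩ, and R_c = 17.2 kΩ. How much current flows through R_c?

ΣG = 1/57.6 + 1/52.3 + 1/17.2 = 0.09462.
Current divider: I(R_c) = I_total · G_k/ΣG = 3.48 × (0.05814/0.09462) = 3.48 × 0.6144 = 2.138 mA.

I ≈ 2.14 mA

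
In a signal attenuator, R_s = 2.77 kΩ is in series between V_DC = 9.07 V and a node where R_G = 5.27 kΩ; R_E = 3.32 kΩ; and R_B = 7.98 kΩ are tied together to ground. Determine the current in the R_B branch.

I ≈ 0.420 mA

Parallel bank: R_p = 1/(1/5.27 + 1/3.32 + 1/7.98) = 1.623 kΩ.
V_A = 9.07 × 1.623/4.393 = 3.350 V.
I(R_B) = V_A / R_B = 3.350/7.98 = 0.4199 mA.
(Equivalently: I_total = 2.065 mA, then current-divider fraction G_k/ΣG = 0.2033.)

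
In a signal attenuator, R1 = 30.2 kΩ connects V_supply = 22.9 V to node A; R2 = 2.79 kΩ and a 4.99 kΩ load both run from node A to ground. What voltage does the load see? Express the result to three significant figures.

R2 ‖ R_L = (2.79 × 4.99)/(2.79 + 4.99) = 1.789 kΩ.
Now apply the divider: V_out = 22.9 × 0.05594 = 1.281 V.

V_out ≈ 1.28 V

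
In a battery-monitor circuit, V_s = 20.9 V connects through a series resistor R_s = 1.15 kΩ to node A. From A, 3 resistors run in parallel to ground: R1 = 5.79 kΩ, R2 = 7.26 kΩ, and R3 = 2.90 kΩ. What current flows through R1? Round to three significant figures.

I ≈ 2.06 mA

Equivalent of the parallel group: R_p = 1.526 kΩ.
V_A by voltage divider: V_A = 20.9 × 1.526/(1.15 + 1.526) = 11.92 V.
Branch current I = V_A/R1 = 11.92/5.79 = 2.058 mA.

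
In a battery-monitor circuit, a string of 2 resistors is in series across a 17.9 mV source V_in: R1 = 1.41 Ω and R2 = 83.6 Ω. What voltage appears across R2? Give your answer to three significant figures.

Total series resistance ΣR = 1.41 + 83.6 = 85.01 Ω.
Voltage divider: V = V_in · (83.60 / 85.01) = 17.9 × 0.9834 = 17.60 mV.

V ≈ 17.6 mV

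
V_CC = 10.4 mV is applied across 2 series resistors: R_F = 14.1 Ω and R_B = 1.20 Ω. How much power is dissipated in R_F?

P ≈ 6.51 µW

Series current I = V_CC/ΣR = 10.4/15.30 = 0.6797 mA.
V(R_F) = I·R = 9.584 mV; P = V·I = 9.584 × 0.6797 = 6.515 µW.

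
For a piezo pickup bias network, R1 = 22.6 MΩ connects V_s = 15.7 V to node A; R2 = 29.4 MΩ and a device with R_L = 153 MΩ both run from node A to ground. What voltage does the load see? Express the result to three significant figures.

V_out ≈ 8.19 V

The load sits in parallel with R2, giving an effective lower resistance R2' = R2·R_L/(R2+R_L) = 24.66 MΩ.
Now apply the divider: V_out = 15.7 × 0.5218 = 8.192 V.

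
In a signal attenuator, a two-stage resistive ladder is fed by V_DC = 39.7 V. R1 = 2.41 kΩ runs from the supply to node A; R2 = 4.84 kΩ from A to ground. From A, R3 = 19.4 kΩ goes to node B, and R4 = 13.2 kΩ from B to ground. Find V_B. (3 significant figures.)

Looking into the second stage from A: R3 + R4 = 32.60 kΩ appears in parallel with R2.
R2 ‖ (R3+R4) = 4.214 kΩ.
So V_A = 39.7 × 0.6362 = 25.26 V.
Stage 2 is unloaded, so V_B = V_A · R4/(R3+R4) = 25.26 × 13.2/32.60 = 10.23 V.

V_B ≈ 10.2 V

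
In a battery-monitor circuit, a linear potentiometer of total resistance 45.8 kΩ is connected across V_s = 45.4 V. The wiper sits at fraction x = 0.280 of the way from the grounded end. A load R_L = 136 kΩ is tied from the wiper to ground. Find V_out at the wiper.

V_out ≈ 11.9 V

Lower segment x·R_p = 12.82 kΩ; upper segment (1−x)·R_p = 32.98 kΩ.
Lower segment in parallel with the load: 12.82 ‖ 136 = 11.72 kΩ.
Then V_out = V_s · 11.72/(32.98 + 11.72) = 11.90 V.
(Unloaded: V_out = x·V_s = 12.7 V.)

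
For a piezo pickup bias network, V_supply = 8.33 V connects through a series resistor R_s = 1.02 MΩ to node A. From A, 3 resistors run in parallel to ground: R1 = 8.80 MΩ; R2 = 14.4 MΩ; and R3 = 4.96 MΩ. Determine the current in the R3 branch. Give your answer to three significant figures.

Equivalent of the parallel group: R_p = 2.599 MΩ.
V_A by voltage divider: V_A = 8.33 × 2.599/(1.02 + 2.599) = 5.983 V.
Branch current I = V_A/R3 = 5.983/4.96 = 1.206 µA.

I ≈ 1.21 µA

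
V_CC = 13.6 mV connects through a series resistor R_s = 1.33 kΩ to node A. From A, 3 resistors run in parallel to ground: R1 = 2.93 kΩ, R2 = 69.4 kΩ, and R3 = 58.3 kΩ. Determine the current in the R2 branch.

I ≈ 0.131 µA

Parallel bank: R_p = 1/(1/2.93 + 1/69.4 + 1/58.3) = 2.682 kΩ.
V_A = 13.6 × 2.682/4.012 = 9.092 mV.
Branch current I = V_A/R2 = 9.092/69.4 = 0.1310 µA.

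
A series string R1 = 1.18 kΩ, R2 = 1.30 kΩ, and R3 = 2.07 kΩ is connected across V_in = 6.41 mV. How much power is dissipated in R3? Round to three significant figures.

The common current is I = 6.41/4.550 = 1.409 µA.
V(R3) = I·R = 2.916 mV; P = V·I = 2.916 × 1.409 = 4.108 nW.

P ≈ 4.11 nW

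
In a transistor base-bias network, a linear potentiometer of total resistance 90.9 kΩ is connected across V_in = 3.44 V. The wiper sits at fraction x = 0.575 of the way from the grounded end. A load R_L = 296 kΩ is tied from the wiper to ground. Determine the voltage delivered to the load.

V_out ≈ 1.84 V

Lower segment x·R_p = 52.27 kΩ; upper segment (1−x)·R_p = 38.63 kΩ.
Lower segment in parallel with the load: 52.27 ‖ 296 = 44.42 kΩ.
Then V_out = V_in · 44.42/(38.63 + 44.42) = 1.840 V.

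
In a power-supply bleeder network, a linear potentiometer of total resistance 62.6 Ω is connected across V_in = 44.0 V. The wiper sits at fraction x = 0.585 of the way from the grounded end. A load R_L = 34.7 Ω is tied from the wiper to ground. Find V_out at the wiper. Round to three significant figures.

Lower segment x·R_p = 36.62 Ω; upper segment (1−x)·R_p = 25.98 Ω.
R_L loads the lower segment: effective lower R = 17.82 Ω.
Then V_out = V_in · 17.82/(25.98 + 17.82) = 17.90 V.
(Unloaded: V_out = x·V_in = 25.7 V.)

V_out ≈ 17.9 V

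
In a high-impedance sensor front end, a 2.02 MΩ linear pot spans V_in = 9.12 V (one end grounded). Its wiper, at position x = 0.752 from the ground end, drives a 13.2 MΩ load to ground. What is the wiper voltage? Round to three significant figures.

V_out ≈ 6.67 V

The pot divides into 0.5010 MΩ above the wiper and 1.519 MΩ below.
Lower segment in parallel with the load: 1.519 ‖ 13.2 = 1.362 MΩ.
Then V_out = V_in · 1.362/(0.5010 + 1.362) = 6.668 V.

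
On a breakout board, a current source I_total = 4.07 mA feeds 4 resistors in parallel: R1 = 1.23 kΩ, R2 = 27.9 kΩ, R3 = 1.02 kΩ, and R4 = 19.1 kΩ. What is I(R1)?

Conductances: ΣG = 1/1.23 + 1/27.9 + 1/1.02 + 1/19.1 = 1.882 (1/kΩ).
Current divider: I(R1) = I_total · G_k/ΣG = 4.07 × (0.8130/1.882) = 4.07 × 0.4321 = 1.759 mA.

I ≈ 1.76 mA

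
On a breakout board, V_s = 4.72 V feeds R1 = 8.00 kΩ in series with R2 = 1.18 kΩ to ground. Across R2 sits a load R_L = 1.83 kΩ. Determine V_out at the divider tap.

V_out ≈ 0.388 V

The load sits in parallel with R2, giving an effective lower resistance R2' = R2·R_L/(R2+R_L) = 0.7174 kΩ.
Then V_out = V_s · R2'/(R1 + R2') = 4.72 × 0.7174/8.717 = 0.3884 V.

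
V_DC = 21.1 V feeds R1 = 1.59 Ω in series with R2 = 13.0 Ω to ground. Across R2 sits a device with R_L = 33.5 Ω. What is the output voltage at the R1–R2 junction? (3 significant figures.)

First combine the lower leg with the load: R2 ‖ R_L = 9.366 Ω.
Now apply the divider: V_out = 21.1 × 0.8549 = 18.04 V.

V_out ≈ 18.0 V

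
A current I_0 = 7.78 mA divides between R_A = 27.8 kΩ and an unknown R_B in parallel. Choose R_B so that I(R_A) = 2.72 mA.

The fraction through R_A equals R_B/(R_A+R_B).
2.72/7.78 = R_B/(R_A + R_B) → R_B = R_A · (0.3496)/(1 − 0.3496) = 27.8 × 0.5375 = 14.94 kΩ.

R_B ≈ 14.9 kΩ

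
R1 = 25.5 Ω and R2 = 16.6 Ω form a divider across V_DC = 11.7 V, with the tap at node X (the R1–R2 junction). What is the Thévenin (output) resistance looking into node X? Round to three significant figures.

R_th ≈ 10.1 Ω

Looking into X with the source shorted: R_th = R1·R2/(R1+R2) = 25.50 × 16.6/42.10 = 10.05 Ω.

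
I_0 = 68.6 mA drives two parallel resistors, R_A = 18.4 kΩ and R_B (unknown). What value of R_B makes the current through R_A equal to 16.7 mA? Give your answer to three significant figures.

In a two-way split, I_A/I_0 = R_B/(R_A + R_B).
16.7/68.6 = R_B/(R_A + R_B) → R_B = R_A · (0.2434)/(1 − 0.2434) = 18.4 × 0.3218 = 5.921 kΩ.

R_B ≈ 5.92 kΩ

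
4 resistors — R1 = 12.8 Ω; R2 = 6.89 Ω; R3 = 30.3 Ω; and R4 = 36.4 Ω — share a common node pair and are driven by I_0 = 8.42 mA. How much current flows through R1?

Total conductance ΣG = 1/12.8 + 1/6.89 + 1/30.3 + 1/36.4 = 0.2837 (units of 1/Ω).
R1 takes the fraction G_k/ΣG = 0.07812/0.2837 = 0.2753, so I = 8.42 × 0.2753 = 2.318 mA.

I ≈ 2.32 mA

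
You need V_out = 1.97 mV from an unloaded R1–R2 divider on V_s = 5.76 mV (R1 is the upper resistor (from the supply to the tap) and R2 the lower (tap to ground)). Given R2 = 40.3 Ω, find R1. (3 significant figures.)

Required fraction k = V_out/V_s = 0.3420.
So R1 = R2 · (V_s/V_out − 1) = 40.3 × (5.76/1.97 − 1) = 40.3 × 1.924 = 77.53 Ω.

R1 ≈ 77.5 Ω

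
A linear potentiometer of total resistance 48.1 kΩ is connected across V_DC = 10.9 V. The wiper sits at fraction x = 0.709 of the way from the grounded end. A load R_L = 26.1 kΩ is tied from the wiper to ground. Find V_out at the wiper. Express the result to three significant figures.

The pot divides into 14.00 kΩ above the wiper and 34.10 kΩ below.
(x·R_p) ‖ R_L = 14.78 kΩ.
Loaded-divider output: V_out = 10.9 × 0.5137 = 5.599 V.

V_out ≈ 5.60 V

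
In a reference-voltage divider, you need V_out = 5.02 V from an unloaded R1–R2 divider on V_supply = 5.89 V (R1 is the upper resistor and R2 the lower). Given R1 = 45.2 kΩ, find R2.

R2 ≈ 261 kΩ

V_out/V_supply = R2/(R1+R2) = 0.8523.
R2 = R1 · 0.8523/(1 − 0.8523) = 260.8 kΩ.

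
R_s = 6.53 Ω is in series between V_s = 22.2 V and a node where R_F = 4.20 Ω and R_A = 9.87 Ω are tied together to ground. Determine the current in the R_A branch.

Combine the parallel branches: R_p = (1/4.20 + 1/9.87)⁻¹ = 2.946 Ω.
V_A by voltage divider: V_A = 22.2 × 2.946/(6.53 + 2.946) = 6.902 V.
Branch current I = V_A/R_A = 6.902/9.87 = 0.6993 A.

I ≈ 0.699 A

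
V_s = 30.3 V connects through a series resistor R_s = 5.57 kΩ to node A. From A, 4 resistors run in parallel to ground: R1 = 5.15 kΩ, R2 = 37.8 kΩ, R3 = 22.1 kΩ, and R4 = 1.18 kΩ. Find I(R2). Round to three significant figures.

I ≈ 0.111 mA

Parallel bank: R_p = 1/(1/5.15 + 1/37.8 + 1/22.1 + 1/1.18) = 0.8982 kΩ.
V_A = 30.3 × 0.8982/6.468 = 4.208 V.
Branch current I = V_A/R2 = 4.208/37.8 = 0.1113 mA.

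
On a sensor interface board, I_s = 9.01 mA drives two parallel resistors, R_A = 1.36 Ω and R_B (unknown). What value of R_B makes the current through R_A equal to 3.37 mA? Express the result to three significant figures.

R_B ≈ 0.813 Ω

The fraction through R_A equals R_B/(R_A+R_B).
With f = 0.3740, R_B = R_A · f/(1−f) = 1.36 × 0.5975 = 0.8126 Ω.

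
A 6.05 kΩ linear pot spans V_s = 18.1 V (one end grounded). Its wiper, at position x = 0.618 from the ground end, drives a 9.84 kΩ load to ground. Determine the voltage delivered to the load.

V_out ≈ 9.77 V

Split the track: R_lower = x·R_p = 3.739 kΩ, R_upper = (1−x)·R_p = 2.311 kΩ.
Lower segment in parallel with the load: 3.739 ‖ 9.84 = 2.709 kΩ.
Then V_out = V_s · 2.709/(2.311 + 2.709) = 9.768 V.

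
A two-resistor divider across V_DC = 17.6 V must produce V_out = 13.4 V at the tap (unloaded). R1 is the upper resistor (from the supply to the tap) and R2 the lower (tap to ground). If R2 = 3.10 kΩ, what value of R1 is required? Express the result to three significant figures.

The divider ratio is R2/(R1+R2) = 13.4/17.6 = 0.7614.
Rearranging, R1 = R2·(1−k)/k = 3.10 × 0.3134 = 0.9716 kΩ.

R1 ≈ 0.972 kΩ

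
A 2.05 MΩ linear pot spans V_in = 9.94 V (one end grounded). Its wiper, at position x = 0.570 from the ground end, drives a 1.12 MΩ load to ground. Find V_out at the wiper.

Split the track: R_lower = x·R_p = 1.168 MΩ, R_upper = (1−x)·R_p = 0.8815 MΩ.
Lower segment in parallel with the load: 1.168 ‖ 1.12 = 0.5719 MΩ.
V_out = 9.94 × 0.5719/(0.8815 + 0.5719) = 3.911 V.
(Unloaded: V_out = x·V_in = 5.67 V.)

V_out ≈ 3.91 V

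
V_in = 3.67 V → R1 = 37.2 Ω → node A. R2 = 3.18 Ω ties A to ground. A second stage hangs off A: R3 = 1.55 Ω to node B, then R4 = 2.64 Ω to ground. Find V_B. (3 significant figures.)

The second stage (R3 + R4 = 4.190 Ω) loads node A in parallel with R2.
Effective lower resistance at A: R2 ‖ 4.190 = 1.808 Ω.
First divider: V_A = V_in · 1.808/(37.2 + 1.808) = 0.1701 V.
V_B = V_A × 0.6301 = 0.1072 V.

V_B ≈ 0.107 V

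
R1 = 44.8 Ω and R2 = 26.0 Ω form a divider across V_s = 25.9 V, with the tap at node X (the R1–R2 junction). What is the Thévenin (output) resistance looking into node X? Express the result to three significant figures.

With V_s suppressed (replaced by a short), R_th = R1 ‖ R2 = (44.80 × 26.0)/(44.80 + 26.0) = 16.45 Ω.

R_th ≈ 16.5 Ω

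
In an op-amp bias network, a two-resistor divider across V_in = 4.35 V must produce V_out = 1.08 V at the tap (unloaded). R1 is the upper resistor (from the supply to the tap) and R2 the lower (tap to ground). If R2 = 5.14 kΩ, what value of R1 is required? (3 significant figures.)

Required fraction k = V_out/V_in = 0.2483.
Rearranging, R1 = R2·(1−k)/k = 5.14 × 3.028 = 15.56 kΩ.

R1 ≈ 15.6 kΩ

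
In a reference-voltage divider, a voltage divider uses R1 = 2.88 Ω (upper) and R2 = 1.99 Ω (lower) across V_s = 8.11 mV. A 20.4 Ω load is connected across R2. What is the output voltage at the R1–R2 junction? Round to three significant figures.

The load sits in parallel with R2, giving an effective lower resistance R2' = R2·R_L/(R2+R_L) = 1.813 Ω.
Then V_out = V_s · R2'/(R1 + R2') = 8.11 × 1.813/4.693 = 3.133 mV.

V_out ≈ 3.13 mV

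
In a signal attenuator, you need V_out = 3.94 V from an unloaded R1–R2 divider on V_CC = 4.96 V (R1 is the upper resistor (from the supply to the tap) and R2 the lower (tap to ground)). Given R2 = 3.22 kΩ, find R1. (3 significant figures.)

R1 ≈ 0.834 kΩ

The divider ratio is R2/(R1+R2) = 3.94/4.96 = 0.7944.
So R1 = R2 · (V_CC/V_out − 1) = 3.22 × (4.96/3.94 − 1) = 3.22 × 0.2589 = 0.8336 kΩ.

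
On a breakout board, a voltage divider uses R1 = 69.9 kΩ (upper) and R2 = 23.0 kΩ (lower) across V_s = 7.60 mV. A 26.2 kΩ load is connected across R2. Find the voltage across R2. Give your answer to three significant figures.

V_out ≈ 1.13 mV

First combine the lower leg with the load: R2 ‖ R_L = 12.25 kΩ.
Then V_out = V_s · R2'/(R1 + R2') = 7.60 × 12.25/82.15 = 1.133 mV.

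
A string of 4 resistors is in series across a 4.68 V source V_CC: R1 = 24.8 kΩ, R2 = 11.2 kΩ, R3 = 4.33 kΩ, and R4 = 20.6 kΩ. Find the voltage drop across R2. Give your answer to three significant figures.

Series total: ΣR = 24.8 + 11.2 + 4.33 + 20.6 = 60.93 kΩ.
By the voltage-divider rule, V = 4.68 × 11.20/60.93 = 0.8603 V.

V ≈ 0.860 V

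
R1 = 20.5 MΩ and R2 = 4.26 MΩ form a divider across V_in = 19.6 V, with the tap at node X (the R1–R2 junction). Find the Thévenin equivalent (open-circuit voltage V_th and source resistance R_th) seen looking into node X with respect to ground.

V_th ≈ 3.37 V, R_th ≈ 3.53 MΩ

With X open, the divider is unloaded: V_th = 19.6 × 4.26/24.76 = 3.372 V.
Looking into X with the source shorted: R_th = R1·R2/(R1+R2) = 20.50 × 4.26/24.76 = 3.527 MΩ.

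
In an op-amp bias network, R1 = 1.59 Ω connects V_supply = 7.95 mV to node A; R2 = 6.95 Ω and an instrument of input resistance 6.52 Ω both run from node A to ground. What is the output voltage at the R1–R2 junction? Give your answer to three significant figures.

V_out ≈ 5.40 mV

R2 ‖ R_L = (6.95 × 6.52)/(6.95 + 6.52) = 3.364 Ω.
Now apply the divider: V_out = 7.95 × 0.6791 = 5.398 mV.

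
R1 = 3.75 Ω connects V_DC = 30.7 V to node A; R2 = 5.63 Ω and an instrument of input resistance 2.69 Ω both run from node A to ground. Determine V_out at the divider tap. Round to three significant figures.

V_out ≈ 10.0 V

The load sits in parallel with R2, giving an effective lower resistance R2' = R2·R_L/(R2+R_L) = 1.820 Ω.
Voltage divider with the loaded lower leg: V_out = 30.7 × 1.820/(3.75 + 1.820) = 30.7 × 0.3268 = 10.03 V.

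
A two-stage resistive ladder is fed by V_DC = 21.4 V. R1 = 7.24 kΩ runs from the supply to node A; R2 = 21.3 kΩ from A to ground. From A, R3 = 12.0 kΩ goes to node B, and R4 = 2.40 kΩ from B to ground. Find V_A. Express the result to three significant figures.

V_A ≈ 11.6 V

Looking into the second stage from A: R3 + R4 = 14.40 kΩ appears in parallel with R2.
Effective lower resistance at A: R2 ‖ 14.40 = 8.592 kΩ.
First divider: V_A = V_DC · 8.592/(7.24 + 8.592) = 11.61 V.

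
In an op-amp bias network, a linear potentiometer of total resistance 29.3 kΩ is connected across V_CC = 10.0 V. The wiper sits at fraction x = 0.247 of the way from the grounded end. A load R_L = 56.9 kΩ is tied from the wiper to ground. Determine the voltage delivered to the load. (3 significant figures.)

V_out ≈ 2.25 V

Split the track: R_lower = x·R_p = 7.237 kΩ, R_upper = (1−x)·R_p = 22.06 kΩ.
Lower segment in parallel with the load: 7.237 ‖ 56.9 = 6.420 kΩ.
Then V_out = V_CC · 6.420/(22.06 + 6.420) = 2.254 V.
(Unloaded: V_out = x·V_CC = 2.47 V.)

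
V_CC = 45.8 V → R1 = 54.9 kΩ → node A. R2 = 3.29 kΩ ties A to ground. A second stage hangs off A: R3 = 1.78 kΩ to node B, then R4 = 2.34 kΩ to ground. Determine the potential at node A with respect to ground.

The second stage (R3 + R4 = 4.120 kΩ) loads node A in parallel with R2.
Effective lower resistance at A: R2 ‖ 4.120 = 1.829 kΩ.
So V_A = 45.8 × 0.03225 = 1.477 V.

V_A ≈ 1.48 V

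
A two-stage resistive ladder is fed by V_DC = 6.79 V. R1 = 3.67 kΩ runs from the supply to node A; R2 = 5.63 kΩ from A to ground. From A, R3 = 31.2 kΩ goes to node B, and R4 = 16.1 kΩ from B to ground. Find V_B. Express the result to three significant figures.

The second stage (R3 + R4 = 47.30 kΩ) loads node A in parallel with R2.
R2 ‖ (R3+R4) = 5.031 kΩ.
First divider: V_A = V_DC · 5.031/(3.67 + 5.031) = 3.926 V.
V_B = V_A × 0.3404 = 1.336 V.

V_B ≈ 1.34 V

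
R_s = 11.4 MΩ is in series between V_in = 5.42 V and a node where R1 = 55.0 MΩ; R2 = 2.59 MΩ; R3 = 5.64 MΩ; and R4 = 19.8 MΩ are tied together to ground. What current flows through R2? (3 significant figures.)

Equivalent of the parallel group: R_p = 1.582 MΩ.
Node voltage V_A = V_in · R_p/(R_s + R_p) = 5.42 × 0.1219 = 0.6605 V.
Branch current I = V_A/R2 = 0.6605/2.59 = 0.2550 µA.

I ≈ 0.255 µA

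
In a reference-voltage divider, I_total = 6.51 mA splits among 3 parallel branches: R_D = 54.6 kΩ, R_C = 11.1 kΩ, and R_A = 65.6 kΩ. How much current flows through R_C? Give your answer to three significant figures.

ΣG = 1/54.6 + 1/11.1 + 1/65.6 = 0.1236.
By the current-divider rule, I = I_total · G_k/ΣG = 6.51 × 0.7286 = 4.743 mA.

I ≈ 4.74 mA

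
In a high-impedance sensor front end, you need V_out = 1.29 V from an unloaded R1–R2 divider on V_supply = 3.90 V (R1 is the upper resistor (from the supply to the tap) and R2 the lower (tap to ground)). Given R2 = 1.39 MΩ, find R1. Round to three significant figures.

V_out/V_supply = R2/(R1+R2) = 0.3308.
So R1 = R2 · (V_supply/V_out − 1) = 1.39 × (3.90/1.29 − 1) = 1.39 × 2.023 = 2.812 MΩ.

R1 ≈ 2.81 MΩ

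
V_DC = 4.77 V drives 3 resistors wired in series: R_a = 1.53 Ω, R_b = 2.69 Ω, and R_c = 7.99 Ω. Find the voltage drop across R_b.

Series total: ΣR = 1.53 + 2.69 + 7.99 = 12.21 Ω.
By the voltage-divider rule, V = 4.77 × 2.690/12.21 = 1.051 V.

V ≈ 1.05 V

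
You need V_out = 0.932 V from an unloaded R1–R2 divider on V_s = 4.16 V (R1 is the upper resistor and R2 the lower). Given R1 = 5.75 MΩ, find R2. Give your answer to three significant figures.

R2 ≈ 1.66 MΩ

Required fraction k = V_out/V_s = 0.2240.
Rearranging, R2 = R1·k/(1−k) = 5.75 × 0.2887 = 1.660 MΩ.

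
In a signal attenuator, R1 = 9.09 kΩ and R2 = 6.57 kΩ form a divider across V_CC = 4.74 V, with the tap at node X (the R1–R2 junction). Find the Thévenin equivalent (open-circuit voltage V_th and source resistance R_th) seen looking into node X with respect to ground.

V_th is the unloaded tap voltage: V_CC · R2/(R1+R2) = 4.74 × 0.4195 = 1.989 V.
Zeroing V_CC shorts the top of R1 to ground, so R_th = R1 ‖ R2 = 3.814 kΩ.

V_th ≈ 1.99 V, R_th ≈ 3.81 kΩ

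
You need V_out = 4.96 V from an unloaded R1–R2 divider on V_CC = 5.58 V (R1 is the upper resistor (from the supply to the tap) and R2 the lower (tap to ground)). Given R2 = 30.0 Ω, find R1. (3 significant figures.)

Required fraction k = V_out/V_CC = 0.8889.
R1 = R2·(1/k − 1) = 30.0 × 0.1250 = 3.750 Ω.

R1 ≈ 3.75 Ω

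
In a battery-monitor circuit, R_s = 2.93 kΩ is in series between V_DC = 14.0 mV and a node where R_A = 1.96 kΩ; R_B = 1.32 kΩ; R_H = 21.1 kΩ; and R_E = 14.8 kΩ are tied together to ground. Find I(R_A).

Combine the parallel branches: R_p = (1/1.96 + 1/1.32 + 1/21.1 + 1/14.8)⁻¹ = 0.7232 kΩ.
V_A = 14.0 × 0.7232/3.653 = 2.771 mV.
I(R_A) = V_A / R_A = 2.771/1.96 = 1.414 µA.

I ≈ 1.41 µA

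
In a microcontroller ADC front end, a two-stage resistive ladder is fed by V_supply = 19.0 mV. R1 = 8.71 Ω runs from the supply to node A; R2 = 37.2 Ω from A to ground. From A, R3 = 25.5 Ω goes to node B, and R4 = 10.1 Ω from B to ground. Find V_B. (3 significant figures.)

The second stage (R3 + R4 = 35.60 Ω) loads node A in parallel with R2.
R2 ‖ (R3+R4) = 18.19 Ω.
V_A = 19.0 × 18.19/(8.71 + 18.19) = 12.85 mV.
Then the unloaded second divider: V_B = V_A × R4/(R3+R4) = 12.85 × 0.2837 = 3.645 mV.

V_B ≈ 3.65 mV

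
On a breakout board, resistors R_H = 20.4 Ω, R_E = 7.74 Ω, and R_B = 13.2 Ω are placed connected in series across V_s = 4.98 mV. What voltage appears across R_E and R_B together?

Series total: ΣR = 20.4 + 7.74 + 13.2 = 41.34 Ω.
R_{R_E..R_B} = 7.74 + 13.2 = 20.94 Ω.
Voltage divider: V = V_s · (20.94 / 41.34) = 4.98 × 0.5065 = 2.523 mV.

V ≈ 2.52 mV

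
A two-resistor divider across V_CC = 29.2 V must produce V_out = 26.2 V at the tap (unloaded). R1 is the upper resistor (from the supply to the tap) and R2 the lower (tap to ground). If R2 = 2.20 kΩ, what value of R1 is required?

The divider ratio is R2/(R1+R2) = 26.2/29.2 = 0.8973.
R1 = R2·(1/k − 1) = 2.20 × 0.1145 = 0.2519 kΩ.

R1 ≈ 0.252 kΩ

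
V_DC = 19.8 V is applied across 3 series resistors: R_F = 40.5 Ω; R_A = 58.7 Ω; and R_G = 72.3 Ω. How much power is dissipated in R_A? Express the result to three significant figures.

Series current I = V_DC/ΣR = 19.8/171.5 = 0.1155 A.
P(R_A) = I²·R_A = (0.1155)² × 58.7 = 0.7824 W.

P ≈ 0.782 W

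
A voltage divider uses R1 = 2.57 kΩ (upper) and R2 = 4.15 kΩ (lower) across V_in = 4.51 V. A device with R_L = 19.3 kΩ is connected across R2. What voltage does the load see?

V_out ≈ 2.57 V

The load sits in parallel with R2, giving an effective lower resistance R2' = R2·R_L/(R2+R_L) = 3.416 kΩ.
Then V_out = V_in · R2'/(R1 + R2') = 4.51 × 3.416/5.986 = 2.574 V.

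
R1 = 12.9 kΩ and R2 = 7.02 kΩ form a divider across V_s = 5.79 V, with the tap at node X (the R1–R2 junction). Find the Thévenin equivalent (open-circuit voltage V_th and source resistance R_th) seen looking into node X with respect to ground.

V_th ≈ 2.04 V, R_th ≈ 4.55 kΩ

V_th is the unloaded tap voltage: V_s · R2/(R1+R2) = 5.79 × 0.3524 = 2.040 V.
Looking into X with the source shorted: R_th = R1·R2/(R1+R2) = 12.90 × 7.02/19.92 = 4.546 kΩ.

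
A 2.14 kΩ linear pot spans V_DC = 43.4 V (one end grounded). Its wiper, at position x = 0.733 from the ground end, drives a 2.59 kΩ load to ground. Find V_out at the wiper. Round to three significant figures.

V_out ≈ 27.4 V

Lower segment x·R_p = 1.569 kΩ; upper segment (1−x)·R_p = 0.5714 kΩ.
R_L loads the lower segment: effective lower R = 0.9769 kΩ.
V_out = 43.4 × 0.9769/(0.5714 + 0.9769) = 27.38 V.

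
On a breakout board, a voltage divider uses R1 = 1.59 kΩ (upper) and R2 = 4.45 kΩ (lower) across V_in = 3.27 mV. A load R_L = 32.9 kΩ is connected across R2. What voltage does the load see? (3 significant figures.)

V_out ≈ 2.33 mV

R2 ‖ R_L = (4.45 × 32.9)/(4.45 + 32.9) = 3.920 kΩ.
Now apply the divider: V_out = 3.27 × 0.7114 = 2.326 mV.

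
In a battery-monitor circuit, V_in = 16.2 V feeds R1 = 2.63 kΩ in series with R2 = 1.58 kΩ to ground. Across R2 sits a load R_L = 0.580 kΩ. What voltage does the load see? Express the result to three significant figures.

V_out ≈ 2.25 V

The load sits in parallel with R2, giving an effective lower resistance R2' = R2·R_L/(R2+R_L) = 0.4243 kΩ.
Then V_out = V_in · R2'/(R1 + R2') = 16.2 × 0.4243/3.054 = 2.250 V.
(Unloaded it would be 6.08 V; the load pulls it down.)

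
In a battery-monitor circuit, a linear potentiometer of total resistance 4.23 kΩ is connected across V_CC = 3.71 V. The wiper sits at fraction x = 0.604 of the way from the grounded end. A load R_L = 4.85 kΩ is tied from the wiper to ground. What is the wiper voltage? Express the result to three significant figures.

Lower segment x·R_p = 2.555 kΩ; upper segment (1−x)·R_p = 1.675 kΩ.
Lower segment in parallel with the load: 2.555 ‖ 4.85 = 1.673 kΩ.
Then V_out = V_CC · 1.673/(1.675 + 1.673) = 1.854 V.

V_out ≈ 1.85 V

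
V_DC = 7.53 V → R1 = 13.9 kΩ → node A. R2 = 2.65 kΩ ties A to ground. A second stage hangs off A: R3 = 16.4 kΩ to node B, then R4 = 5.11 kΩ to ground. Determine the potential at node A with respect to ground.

Looking into the second stage from A: R3 + R4 = 21.51 kΩ appears in parallel with R2.
Effective lower resistance at A: R2 ‖ 21.51 = 2.359 kΩ.
So V_A = 7.53 × 0.1451 = 1.093 V.

V_A ≈ 1.09 V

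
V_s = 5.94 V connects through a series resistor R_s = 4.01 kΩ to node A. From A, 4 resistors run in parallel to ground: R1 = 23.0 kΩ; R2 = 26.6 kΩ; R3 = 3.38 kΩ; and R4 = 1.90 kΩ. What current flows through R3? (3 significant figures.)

I ≈ 0.380 mA

Parallel bank: R_p = 1/(1/23.0 + 1/26.6 + 1/3.38 + 1/1.90) = 1.107 kΩ.
Node voltage V_A = V_s · R_p/(R_s + R_p) = 5.94 × 0.2164 = 1.285 V.
I(R3) = V_A / R3 = 1.285/3.38 = 0.3802 mA.
(Check via current divider: I_total = 1.161 mA; share G_k/ΣG = 0.3275 → same result.)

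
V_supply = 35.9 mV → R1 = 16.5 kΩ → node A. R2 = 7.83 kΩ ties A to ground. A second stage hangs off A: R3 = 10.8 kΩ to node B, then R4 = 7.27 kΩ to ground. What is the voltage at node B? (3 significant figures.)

The second stage (R3 + R4 = 18.07 kΩ) loads node A in parallel with R2.
R2 ‖ (R3+R4) = 5.463 kΩ.
V_A = 35.9 × 5.463/(16.5 + 5.463) = 8.929 mV.
Then the unloaded second divider: V_B = V_A × R4/(R3+R4) = 8.929 × 0.4023 = 3.593 mV.

V_B ≈ 3.59 mV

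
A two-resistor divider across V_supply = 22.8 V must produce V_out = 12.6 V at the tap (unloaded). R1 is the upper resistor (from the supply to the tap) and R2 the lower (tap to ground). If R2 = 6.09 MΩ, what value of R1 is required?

R1 ≈ 4.93 MΩ

The divider ratio is R2/(R1+R2) = 12.6/22.8 = 0.5526.
So R1 = R2 · (V_supply/V_out − 1) = 6.09 × (22.8/12.6 − 1) = 6.09 × 0.8095 = 4.930 MΩ.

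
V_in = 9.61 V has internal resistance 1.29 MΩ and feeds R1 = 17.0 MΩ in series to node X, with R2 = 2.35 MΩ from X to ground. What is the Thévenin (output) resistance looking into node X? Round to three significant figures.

R_th ≈ 2.08 MΩ

R1' = 1.29 + 17.0 = 18.29 MΩ (source resistance + R1).
Zeroing V_in shorts the top of R1' to ground, so R_th = R1' ‖ R2 = 2.082 MΩ.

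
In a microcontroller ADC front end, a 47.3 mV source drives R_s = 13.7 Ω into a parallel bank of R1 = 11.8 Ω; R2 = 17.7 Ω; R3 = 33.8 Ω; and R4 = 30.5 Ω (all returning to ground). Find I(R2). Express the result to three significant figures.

I ≈ 0.705 mA

Parallel bank: R_p = 1/(1/11.8 + 1/17.7 + 1/33.8 + 1/30.5) = 4.911 Ω.
Node voltage V_A = V_CC · R_p/(R_s + R_p) = 47.3 × 0.2639 = 12.48 mV.
Branch current I = V_A/R2 = 12.48/17.7 = 0.7052 mA.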